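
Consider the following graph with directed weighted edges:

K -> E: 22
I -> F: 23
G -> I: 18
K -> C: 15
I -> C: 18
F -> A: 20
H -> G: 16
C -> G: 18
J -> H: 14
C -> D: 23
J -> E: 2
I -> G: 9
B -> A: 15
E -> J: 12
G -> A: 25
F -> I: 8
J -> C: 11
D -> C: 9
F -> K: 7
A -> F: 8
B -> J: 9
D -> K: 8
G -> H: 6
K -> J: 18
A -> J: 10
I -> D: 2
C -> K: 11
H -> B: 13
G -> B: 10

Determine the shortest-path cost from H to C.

Compare a few routes:
H → G → I → D → C: 16+18+2+9 = 45
H → B → J → C: 13+9+11 = 33
Cheapest is H → B → J → C at 33.

33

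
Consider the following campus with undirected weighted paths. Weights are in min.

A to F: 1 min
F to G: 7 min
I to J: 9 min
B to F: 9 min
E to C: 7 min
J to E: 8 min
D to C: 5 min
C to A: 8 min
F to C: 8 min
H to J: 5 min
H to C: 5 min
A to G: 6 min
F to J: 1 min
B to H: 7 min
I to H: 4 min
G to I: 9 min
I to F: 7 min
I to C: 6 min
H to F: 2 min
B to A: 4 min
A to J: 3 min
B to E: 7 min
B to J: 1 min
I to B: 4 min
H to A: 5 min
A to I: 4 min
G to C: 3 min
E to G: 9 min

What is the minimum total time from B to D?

Shortest distances from B:
B: 0
J: 1  (via B)
F: 2  (via J)
A: 3  (via F)
H: 4  (via F)
I: 4  (via B)
E: 7  (via B)
C: 9  (via H)
G: 9  (via F)
D: 14  (via C)
Shortest route: B–J–F–H–C–D = 14 min.

14 min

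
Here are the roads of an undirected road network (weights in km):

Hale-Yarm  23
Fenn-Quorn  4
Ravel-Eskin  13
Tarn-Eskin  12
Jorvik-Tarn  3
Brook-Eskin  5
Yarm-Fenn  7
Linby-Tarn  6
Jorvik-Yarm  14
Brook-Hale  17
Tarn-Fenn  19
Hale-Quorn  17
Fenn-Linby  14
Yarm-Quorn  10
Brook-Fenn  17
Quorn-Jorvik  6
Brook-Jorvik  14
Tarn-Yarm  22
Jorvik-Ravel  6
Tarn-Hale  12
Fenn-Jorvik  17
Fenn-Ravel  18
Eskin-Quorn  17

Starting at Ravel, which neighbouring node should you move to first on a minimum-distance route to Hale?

Jorvik

Enumerating some paths:
Ravel–Jorvik–Quorn–Hale: 6+6+17 = 29
Ravel–Eskin–Brook–Hale: 13+5+17 = 35
Ravel–Jorvik–Tarn–Hale: 6+3+12 = 21
The minimum is 21 km via Ravel–Jorvik–Tarn–Hale.
So from Ravel the first move is to Jorvik.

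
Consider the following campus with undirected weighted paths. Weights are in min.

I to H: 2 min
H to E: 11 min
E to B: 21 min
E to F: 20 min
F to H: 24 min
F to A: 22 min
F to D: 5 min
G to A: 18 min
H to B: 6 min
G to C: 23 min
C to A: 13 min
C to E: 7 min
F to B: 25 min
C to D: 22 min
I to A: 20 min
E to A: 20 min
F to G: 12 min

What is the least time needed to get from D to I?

31 min

Running Dijkstra from D:
D: 0
F: 5  (via D)
G: 17  (via F)
C: 22  (via D)
E: 25  (via F)
A: 27  (via F)
H: 29  (via F)
B: 30  (via F)
I: 31  (via H)
Shortest route: D–F–H–I = 31 min.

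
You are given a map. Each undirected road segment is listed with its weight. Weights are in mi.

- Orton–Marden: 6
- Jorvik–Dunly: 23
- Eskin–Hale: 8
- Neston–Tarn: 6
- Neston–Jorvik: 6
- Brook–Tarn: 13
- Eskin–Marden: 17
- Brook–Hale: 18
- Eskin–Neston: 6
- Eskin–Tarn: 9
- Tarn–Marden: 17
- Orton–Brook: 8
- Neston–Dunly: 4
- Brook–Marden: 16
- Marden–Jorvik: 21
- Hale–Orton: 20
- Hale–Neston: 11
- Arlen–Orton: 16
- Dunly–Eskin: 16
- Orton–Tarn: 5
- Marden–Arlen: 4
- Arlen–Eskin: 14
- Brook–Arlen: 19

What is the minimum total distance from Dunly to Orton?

15 mi

Running Dijkstra from Dunly:
Dunly: 0
Neston: 4  (via Dunly)
Eskin: 10  (via Neston)
Tarn: 10  (via Neston)
Jorvik: 10  (via Neston)
Orton: 15  (via Tarn)
Shortest route: Dunly–Neston–Tarn–Orton = 15 mi.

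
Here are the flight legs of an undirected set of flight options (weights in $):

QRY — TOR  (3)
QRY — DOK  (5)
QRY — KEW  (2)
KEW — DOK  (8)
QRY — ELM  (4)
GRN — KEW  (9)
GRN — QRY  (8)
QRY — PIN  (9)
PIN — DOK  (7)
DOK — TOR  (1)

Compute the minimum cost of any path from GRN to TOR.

Enumerating some paths:
GRN → QRY → DOK → TOR: 8+5+1 = 14
GRN → QRY → TOR: 8+3 = 11
GRN → KEW → QRY → TOR: 9+2+3 = 14
Cheapest is GRN → QRY → TOR at $11.

$11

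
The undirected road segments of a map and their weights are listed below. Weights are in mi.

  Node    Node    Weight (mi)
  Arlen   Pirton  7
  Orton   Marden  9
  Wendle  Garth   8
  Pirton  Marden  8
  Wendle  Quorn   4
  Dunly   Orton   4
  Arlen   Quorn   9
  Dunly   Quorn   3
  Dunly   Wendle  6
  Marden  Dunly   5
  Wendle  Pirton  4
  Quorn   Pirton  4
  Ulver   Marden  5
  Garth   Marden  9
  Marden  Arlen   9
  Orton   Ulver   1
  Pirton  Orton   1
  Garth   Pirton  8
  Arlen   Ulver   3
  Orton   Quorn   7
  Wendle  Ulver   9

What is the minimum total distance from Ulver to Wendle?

Candidate routes:
Ulver → Wendle: 9 = 9
Ulver → Orton → Pirton → Wendle: 1+1+4 = 6
Cheapest is Ulver → Orton → Pirton → Wendle at 6 mi.

6 mi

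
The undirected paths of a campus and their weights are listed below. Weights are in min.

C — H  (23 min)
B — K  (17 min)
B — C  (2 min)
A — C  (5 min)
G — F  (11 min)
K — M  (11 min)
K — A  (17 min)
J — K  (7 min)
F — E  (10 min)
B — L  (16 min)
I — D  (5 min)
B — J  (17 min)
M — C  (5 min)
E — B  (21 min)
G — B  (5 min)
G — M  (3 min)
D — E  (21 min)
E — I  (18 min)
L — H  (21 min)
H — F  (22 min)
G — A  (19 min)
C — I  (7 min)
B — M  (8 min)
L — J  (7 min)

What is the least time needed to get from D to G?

19 min

Enumerating some paths:
D → I → C → B → G: 5+7+2+5 = 19
D → I → C → B → M → G: 5+7+2+8+3 = 25
D → I → C → M → G: 5+7+5+3 = 20
The minimum is 19 min via D → I → C → B → G.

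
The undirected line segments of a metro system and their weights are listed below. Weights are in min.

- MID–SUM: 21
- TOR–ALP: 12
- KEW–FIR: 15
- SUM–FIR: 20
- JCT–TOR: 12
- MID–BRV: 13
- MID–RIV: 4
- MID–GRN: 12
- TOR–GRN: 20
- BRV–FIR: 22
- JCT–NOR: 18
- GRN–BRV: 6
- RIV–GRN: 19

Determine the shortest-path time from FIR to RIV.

39 min

Shortest distances from FIR:
FIR: 0
KEW: 15  (via FIR)
SUM: 20  (via FIR)
BRV: 22  (via FIR)
GRN: 28  (via BRV)
MID: 35  (via BRV)
RIV: 39  (via MID)
Shortest route: FIR → BRV → MID → RIV = 39 min.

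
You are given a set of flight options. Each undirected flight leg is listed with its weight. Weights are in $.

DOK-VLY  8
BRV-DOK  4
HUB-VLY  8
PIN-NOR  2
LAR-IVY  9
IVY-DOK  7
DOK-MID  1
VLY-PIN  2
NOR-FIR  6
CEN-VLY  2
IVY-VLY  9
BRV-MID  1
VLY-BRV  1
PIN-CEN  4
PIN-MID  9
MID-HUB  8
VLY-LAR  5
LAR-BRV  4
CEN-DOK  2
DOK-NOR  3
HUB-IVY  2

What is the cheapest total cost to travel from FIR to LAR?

Shortest distances from FIR:
FIR: 0
NOR: 6  (via FIR)
PIN: 8  (via NOR)
DOK: 9  (via NOR)
VLY: 10  (via PIN)
MID: 10  (via DOK)
BRV: 11  (via VLY)
CEN: 11  (via DOK)
LAR: 15  (via VLY)
Shortest route: FIR–NOR–PIN–VLY–LAR = $15.

$15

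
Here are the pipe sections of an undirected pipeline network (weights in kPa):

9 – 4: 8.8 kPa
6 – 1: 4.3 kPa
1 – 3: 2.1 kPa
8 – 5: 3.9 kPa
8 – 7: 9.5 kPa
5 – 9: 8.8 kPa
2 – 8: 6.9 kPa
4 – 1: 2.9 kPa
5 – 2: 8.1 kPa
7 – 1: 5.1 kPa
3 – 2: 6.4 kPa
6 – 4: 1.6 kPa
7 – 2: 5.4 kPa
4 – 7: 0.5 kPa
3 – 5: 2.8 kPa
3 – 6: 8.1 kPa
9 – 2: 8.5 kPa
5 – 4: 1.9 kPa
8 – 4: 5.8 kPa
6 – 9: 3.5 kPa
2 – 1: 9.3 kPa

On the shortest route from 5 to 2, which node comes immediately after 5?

Enumerating some paths:
5 - 4 - 7 - 2: 1.9+0.5+5.4 = 7.8
5 - 3 - 2: 2.8+6.4 = 9.2
5 - 2: 8.1 = 8.1
The minimum is 7.8 kPa via 5 - 4 - 7 - 2.
So from 5 the first move is to 4.

4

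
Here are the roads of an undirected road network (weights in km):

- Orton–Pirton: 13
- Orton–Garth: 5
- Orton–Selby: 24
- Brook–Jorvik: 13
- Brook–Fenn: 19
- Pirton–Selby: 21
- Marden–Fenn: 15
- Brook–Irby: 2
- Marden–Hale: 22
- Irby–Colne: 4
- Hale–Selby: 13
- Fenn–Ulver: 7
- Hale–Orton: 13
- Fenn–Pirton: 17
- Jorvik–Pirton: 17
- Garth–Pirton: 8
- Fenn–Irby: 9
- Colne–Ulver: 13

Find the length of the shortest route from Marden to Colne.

28 km

Running Dijkstra from Marden:
Marden: 0
Fenn: 15  (via Marden)
Hale: 22  (via Marden)
Ulver: 22  (via Fenn)
Irby: 24  (via Fenn)
Brook: 26  (via Irby)
Colne: 28  (via Irby)
Shortest route: Marden–Fenn–Irby–Colne = 28 km.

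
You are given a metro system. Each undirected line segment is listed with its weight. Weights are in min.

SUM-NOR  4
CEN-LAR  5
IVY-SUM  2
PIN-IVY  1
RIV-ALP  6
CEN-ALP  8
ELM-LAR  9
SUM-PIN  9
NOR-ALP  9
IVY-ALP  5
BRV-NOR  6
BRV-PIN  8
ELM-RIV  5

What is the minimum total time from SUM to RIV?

Compare a few routes:
SUM → IVY → ALP → RIV: 2+5+6 = 13
SUM → NOR → ALP → RIV: 4+9+6 = 19
Cheapest is SUM → IVY → ALP → RIV at 13 min.

13 min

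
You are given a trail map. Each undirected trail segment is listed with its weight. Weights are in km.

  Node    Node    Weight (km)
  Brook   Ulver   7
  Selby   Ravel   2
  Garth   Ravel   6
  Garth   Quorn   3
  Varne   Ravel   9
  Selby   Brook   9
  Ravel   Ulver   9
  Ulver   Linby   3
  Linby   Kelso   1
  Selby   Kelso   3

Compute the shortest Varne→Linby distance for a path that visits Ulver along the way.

21 km

Best Varne to Ulver: Varne–Ravel–Ulver costing 18
Shortest Ulver→Linby: Ulver–Linby = 3
Total via Ulver: 18 + 3 = 21 km.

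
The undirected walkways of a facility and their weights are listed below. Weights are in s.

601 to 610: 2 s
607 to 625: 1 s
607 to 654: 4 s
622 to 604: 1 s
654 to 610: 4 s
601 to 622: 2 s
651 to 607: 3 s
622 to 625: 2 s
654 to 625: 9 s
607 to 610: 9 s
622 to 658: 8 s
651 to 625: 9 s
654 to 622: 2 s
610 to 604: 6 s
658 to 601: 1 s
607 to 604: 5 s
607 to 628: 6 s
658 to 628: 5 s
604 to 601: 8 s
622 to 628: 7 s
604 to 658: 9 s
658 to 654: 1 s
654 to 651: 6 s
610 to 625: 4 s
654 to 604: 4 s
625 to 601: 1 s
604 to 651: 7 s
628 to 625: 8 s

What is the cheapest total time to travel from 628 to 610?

Candidate routes:
628–625–601–610: 8+1+2 = 11
628–607–625–601–610: 6+1+1+2 = 10
628–658–654–610: 5+1+4 = 10
628–658–601–610: 5+1+2 = 8
The minimum is 8 s via 628–658–601–610.

8 s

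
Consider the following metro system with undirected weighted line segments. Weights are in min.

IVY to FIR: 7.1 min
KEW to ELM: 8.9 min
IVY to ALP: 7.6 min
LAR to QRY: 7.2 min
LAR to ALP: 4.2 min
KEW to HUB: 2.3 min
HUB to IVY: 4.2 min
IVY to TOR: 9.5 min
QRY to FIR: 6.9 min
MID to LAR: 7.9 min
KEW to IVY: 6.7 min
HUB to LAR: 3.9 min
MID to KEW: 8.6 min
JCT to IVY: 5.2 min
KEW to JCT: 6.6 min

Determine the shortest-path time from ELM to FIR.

Running Dijkstra from ELM:
ELM: 0
KEW: 8.9  (via ELM)
HUB: 11.2  (via KEW)
LAR: 15.1  (via HUB)
IVY: 15.4  (via HUB)
JCT: 15.5  (via KEW)
MID: 17.5  (via KEW)
ALP: 19.3  (via LAR)
QRY: 22.3  (via LAR)
FIR: 22.5  (via IVY)
Shortest route: ELM → KEW → HUB → IVY → FIR = 22.5 min.

22.5 min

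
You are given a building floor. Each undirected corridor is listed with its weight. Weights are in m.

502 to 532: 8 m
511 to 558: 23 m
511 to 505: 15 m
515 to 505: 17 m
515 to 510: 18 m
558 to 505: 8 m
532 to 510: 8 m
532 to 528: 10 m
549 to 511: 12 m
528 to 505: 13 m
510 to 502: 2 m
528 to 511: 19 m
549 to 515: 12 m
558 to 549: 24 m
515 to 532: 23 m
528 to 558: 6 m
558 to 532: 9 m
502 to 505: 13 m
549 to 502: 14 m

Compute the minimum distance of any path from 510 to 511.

Running Dijkstra from 510:
510: 0
502: 2  (via 510)
532: 8  (via 510)
505: 15  (via 502)
549: 16  (via 502)
558: 17  (via 532)
528: 18  (via 532)
515: 18  (via 510)
511: 28  (via 549)
Shortest route: 510 → 502 → 549 → 511 = 28 m.

28 m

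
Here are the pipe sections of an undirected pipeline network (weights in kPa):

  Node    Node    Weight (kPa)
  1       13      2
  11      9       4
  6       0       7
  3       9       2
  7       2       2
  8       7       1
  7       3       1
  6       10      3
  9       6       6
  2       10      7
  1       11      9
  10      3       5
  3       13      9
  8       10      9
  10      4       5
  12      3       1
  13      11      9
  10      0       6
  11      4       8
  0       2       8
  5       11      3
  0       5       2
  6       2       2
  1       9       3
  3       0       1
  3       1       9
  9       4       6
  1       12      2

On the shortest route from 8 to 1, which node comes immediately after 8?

7

Candidate routes:
8 - 7 - 3 - 1: 1+1+9 = 11
8 - 7 - 3 - 9 - 1: 1+1+2+3 = 7
8 - 7 - 3 - 12 - 1: 1+1+1+2 = 5
Cheapest is 8 - 7 - 3 - 12 - 1 at 5 kPa.
So from 8 the first move is to 7.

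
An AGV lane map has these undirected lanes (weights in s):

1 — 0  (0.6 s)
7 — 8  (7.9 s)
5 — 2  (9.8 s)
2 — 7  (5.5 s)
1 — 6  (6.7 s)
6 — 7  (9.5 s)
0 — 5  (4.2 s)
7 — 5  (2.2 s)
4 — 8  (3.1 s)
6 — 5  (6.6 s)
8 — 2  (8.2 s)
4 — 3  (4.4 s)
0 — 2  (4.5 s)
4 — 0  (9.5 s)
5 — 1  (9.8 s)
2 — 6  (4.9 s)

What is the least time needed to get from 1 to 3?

Enumerating some paths:
1 → 0 → 2 → 8 → 4 → 3: 0.6+4.5+8.2+3.1+4.4 = 20.8
1 → 0 → 4 → 3: 0.6+9.5+4.4 = 14.5
Cheapest is 1 → 0 → 4 → 3 at 14.5 s.

14.5 s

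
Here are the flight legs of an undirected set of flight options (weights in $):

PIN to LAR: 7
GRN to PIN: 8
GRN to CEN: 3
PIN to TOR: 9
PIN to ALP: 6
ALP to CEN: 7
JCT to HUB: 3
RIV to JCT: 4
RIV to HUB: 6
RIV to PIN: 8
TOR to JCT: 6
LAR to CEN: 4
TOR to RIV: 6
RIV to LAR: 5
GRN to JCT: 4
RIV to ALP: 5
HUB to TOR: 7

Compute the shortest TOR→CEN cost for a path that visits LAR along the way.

$15

Shortest TOR→LAR: TOR → RIV → LAR = 11
Shortest LAR→CEN: LAR → CEN = 4
Total via LAR: 11 + 4 = $15.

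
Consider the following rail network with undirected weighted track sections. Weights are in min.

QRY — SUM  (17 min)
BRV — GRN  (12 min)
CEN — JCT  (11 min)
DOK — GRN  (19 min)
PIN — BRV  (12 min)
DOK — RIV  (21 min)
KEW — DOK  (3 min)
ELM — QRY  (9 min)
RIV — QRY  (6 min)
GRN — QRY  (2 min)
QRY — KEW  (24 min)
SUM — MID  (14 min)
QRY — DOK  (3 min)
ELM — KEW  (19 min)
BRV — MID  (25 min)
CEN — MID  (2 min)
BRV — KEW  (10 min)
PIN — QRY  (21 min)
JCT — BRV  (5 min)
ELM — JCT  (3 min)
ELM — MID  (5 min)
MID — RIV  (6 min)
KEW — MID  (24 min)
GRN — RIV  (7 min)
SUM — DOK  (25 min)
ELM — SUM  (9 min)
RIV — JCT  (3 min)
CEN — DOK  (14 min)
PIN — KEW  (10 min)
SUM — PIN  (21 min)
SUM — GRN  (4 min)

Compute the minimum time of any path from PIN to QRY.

Running Dijkstra from PIN:
PIN: 0
KEW: 10  (via PIN)
BRV: 12  (via PIN)
DOK: 13  (via KEW)
QRY: 16  (via DOK)
Shortest route: PIN–KEW–DOK–QRY = 16 min.

16 min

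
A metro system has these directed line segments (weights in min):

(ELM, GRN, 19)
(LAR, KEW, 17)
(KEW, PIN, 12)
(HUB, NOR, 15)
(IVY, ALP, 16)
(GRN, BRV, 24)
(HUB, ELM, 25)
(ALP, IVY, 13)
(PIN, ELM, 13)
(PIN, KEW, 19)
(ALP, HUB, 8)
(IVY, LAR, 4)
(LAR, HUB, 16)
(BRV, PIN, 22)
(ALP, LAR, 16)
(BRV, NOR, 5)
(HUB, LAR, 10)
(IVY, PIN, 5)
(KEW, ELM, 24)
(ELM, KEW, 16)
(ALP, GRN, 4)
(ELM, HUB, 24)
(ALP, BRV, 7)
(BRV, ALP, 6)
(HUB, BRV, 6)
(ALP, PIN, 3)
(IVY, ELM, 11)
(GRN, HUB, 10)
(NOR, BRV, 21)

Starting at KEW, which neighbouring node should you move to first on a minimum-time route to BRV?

ELM

Compare a few routes:
KEW - PIN - ELM - GRN - HUB - BRV: 12+13+19+10+6 = 60
KEW - PIN - ELM - HUB - BRV: 12+13+24+6 = 55
KEW - ELM - GRN - HUB - BRV: 24+19+10+6 = 59
KEW - ELM - HUB - BRV: 24+24+6 = 54
Cheapest is KEW - ELM - HUB - BRV at 54 min.
So from KEW the first move is to ELM.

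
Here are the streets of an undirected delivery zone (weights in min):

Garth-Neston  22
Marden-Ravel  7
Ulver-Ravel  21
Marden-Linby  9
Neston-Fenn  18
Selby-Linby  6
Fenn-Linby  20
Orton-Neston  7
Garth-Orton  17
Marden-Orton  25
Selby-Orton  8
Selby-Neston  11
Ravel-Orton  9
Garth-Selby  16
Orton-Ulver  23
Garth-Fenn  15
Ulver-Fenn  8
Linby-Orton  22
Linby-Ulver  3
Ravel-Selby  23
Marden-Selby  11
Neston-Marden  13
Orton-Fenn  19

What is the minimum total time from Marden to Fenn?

Enumerating some paths:
Marden → Selby → Linby → Ulver → Fenn: 11+6+3+8 = 28
Marden → Linby → Ulver → Fenn: 9+3+8 = 20
Cheapest is Marden → Linby → Ulver → Fenn at 20 min.

20 min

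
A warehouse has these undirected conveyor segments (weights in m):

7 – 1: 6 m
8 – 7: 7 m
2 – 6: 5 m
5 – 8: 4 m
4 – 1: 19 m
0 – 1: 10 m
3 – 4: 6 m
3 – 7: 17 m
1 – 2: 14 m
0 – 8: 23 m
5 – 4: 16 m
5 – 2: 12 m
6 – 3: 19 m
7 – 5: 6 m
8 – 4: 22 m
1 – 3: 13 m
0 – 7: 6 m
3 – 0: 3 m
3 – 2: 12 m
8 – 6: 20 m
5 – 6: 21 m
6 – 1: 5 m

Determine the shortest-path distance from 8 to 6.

18 m

Enumerating some paths:
8 - 7 - 1 - 6: 7+6+5 = 18
8 - 6: 20 = 20
8 - 5 - 7 - 1 - 6: 4+6+6+5 = 21
Cheapest is 8 - 7 - 1 - 6 at 18 m.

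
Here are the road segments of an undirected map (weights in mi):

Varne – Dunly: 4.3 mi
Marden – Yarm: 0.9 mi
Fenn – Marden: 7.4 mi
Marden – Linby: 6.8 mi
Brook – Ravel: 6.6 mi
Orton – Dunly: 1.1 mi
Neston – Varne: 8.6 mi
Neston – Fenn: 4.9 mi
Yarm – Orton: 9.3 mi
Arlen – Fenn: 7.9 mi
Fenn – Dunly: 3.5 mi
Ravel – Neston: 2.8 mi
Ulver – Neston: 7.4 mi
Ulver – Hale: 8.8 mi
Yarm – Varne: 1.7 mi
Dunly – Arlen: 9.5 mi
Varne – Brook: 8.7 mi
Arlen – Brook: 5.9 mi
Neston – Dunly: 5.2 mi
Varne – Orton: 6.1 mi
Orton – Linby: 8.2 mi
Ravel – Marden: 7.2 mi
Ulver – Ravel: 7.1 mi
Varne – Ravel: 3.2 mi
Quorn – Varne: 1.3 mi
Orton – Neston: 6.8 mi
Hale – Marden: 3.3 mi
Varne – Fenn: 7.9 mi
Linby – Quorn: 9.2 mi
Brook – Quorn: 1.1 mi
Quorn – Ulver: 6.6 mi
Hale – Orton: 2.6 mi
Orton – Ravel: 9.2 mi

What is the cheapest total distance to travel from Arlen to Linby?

Candidate routes:
Arlen - Brook - Quorn - Varne - Yarm - Marden - Linby: 5.9+1.1+1.3+1.7+0.9+6.8 = 17.7
Arlen - Dunly - Orton - Linby: 9.5+1.1+8.2 = 18.8
Arlen - Brook - Quorn - Linby: 5.9+1.1+9.2 = 16.2
Cheapest is Arlen - Brook - Quorn - Linby at 16.2 mi.

16.2 mi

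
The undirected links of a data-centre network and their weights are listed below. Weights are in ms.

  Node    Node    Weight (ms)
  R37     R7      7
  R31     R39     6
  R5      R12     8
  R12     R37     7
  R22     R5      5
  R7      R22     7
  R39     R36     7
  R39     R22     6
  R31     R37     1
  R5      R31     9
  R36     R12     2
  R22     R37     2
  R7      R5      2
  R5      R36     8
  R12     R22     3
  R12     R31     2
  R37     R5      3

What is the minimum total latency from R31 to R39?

6 ms

Candidate routes:
R31–R12–R22–R39: 2+3+6 = 11
R31–R37–R22–R39: 1+2+6 = 9
R31–R39: 6 = 6
R31–R12–R36–R39: 2+2+7 = 11
Cheapest is R31–R39 at 6 ms.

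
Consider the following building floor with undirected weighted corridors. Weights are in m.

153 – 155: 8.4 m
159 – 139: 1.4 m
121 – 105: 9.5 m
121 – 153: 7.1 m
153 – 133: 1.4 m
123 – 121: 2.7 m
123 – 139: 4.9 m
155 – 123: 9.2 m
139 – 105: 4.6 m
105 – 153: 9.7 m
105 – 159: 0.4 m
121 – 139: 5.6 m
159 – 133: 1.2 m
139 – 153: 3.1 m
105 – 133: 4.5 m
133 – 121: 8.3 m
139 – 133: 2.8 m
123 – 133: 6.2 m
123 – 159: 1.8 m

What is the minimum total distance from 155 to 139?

Running Dijkstra from 155:
155: 0
153: 8.4  (via 155)
123: 9.2  (via 155)
133: 9.8  (via 153)
159: 11  (via 123)
105: 11.4  (via 159)
139: 11.5  (via 153)
Shortest route: 155 → 153 → 139 = 11.5 m.

11.5 m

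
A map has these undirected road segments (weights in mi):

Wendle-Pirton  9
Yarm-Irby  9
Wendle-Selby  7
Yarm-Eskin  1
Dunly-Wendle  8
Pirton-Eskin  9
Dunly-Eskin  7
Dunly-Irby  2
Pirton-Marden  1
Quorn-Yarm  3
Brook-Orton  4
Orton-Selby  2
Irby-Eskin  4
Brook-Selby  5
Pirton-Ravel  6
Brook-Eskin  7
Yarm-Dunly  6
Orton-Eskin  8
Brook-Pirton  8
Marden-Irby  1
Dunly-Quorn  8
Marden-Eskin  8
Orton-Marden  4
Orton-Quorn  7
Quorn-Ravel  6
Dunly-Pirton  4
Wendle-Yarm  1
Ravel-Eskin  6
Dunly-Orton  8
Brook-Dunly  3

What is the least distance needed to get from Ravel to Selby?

13 mi

Candidate routes:
Ravel → Pirton → Marden → Orton → Selby: 6+1+4+2 = 13
Ravel → Quorn → Orton → Selby: 6+7+2 = 15
The minimum is 13 mi via Ravel → Pirton → Marden → Orton → Selby.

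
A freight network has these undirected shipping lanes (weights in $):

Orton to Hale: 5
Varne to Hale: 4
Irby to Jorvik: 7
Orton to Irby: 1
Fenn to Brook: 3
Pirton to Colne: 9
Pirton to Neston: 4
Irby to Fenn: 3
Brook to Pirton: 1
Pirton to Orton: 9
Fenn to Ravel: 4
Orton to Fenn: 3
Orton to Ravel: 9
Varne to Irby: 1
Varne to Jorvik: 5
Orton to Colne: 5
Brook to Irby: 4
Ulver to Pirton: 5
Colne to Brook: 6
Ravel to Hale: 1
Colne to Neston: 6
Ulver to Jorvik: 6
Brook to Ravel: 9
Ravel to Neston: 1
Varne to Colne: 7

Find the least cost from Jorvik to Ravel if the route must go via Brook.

$16

Shortest Jorvik→Brook: Jorvik → Varne → Irby → Brook = 10
Shortest Brook→Ravel: Brook → Pirton → Neston → Ravel = 6
Total via Brook: 10 + 6 = $16.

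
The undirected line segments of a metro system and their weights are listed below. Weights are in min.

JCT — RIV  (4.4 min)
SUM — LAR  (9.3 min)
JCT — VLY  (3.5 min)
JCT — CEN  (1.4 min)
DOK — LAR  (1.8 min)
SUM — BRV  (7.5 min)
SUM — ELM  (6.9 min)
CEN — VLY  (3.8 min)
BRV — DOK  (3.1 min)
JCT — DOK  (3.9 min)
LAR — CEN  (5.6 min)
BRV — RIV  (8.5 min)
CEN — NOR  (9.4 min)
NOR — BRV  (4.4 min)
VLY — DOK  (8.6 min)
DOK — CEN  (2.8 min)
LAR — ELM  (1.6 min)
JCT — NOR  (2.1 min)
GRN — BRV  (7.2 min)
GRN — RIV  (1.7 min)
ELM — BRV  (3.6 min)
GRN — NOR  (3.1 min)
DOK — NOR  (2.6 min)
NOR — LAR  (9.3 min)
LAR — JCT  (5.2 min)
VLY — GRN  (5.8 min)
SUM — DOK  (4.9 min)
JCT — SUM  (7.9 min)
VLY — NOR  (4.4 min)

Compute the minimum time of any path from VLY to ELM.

10 min

Settle nodes by increasing distance from VLY:
VLY: 0
JCT: 3.5  (via VLY)
CEN: 3.8  (via VLY)
NOR: 4.4  (via VLY)
GRN: 5.8  (via VLY)
DOK: 6.6  (via CEN)
RIV: 7.5  (via GRN)
LAR: 8.4  (via DOK)
BRV: 8.8  (via NOR)
ELM: 10  (via LAR)
Shortest route: VLY → CEN → DOK → LAR → ELM = 10 min.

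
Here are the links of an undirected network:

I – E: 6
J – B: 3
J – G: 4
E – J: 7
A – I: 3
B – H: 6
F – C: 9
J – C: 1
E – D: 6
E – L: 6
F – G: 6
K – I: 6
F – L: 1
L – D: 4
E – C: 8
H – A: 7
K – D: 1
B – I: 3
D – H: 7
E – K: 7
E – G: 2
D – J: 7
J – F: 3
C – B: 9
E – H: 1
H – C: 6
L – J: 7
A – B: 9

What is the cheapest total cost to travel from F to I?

9

Shortest distances from F:
F: 0
L: 1  (via F)
J: 3  (via F)
C: 4  (via J)
D: 5  (via L)
B: 6  (via J)
G: 6  (via F)
K: 6  (via D)
E: 7  (via L)
H: 8  (via E)
I: 9  (via B)
Shortest route: F → J → B → I = 9.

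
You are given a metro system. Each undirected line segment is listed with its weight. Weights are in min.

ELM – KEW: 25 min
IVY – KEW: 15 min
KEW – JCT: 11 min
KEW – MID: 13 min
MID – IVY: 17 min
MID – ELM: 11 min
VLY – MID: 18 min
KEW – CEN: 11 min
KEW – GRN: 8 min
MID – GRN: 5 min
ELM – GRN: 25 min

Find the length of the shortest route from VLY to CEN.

42 min

Compare a few routes:
VLY - MID - ELM - KEW - CEN: 18+11+25+11 = 65
VLY - MID - IVY - KEW - CEN: 18+17+15+11 = 61
VLY - MID - KEW - CEN: 18+13+11 = 42
The minimum is 42 min via VLY - MID - KEW - CEN.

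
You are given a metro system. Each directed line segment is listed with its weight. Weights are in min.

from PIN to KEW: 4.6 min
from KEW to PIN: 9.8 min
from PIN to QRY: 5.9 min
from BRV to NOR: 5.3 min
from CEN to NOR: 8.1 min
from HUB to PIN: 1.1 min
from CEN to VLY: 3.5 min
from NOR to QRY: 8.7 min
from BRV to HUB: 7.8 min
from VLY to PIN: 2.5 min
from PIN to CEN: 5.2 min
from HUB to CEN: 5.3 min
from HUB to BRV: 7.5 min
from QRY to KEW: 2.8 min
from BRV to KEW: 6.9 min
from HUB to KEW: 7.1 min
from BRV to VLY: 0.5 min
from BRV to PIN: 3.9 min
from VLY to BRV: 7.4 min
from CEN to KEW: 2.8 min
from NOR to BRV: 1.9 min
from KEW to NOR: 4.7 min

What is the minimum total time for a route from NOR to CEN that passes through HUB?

15 min

Best NOR to HUB: NOR–BRV–HUB costing 9.7
Shortest HUB→CEN: HUB–CEN = 5.3
Total via HUB: 9.7 + 5.3 = 15 min.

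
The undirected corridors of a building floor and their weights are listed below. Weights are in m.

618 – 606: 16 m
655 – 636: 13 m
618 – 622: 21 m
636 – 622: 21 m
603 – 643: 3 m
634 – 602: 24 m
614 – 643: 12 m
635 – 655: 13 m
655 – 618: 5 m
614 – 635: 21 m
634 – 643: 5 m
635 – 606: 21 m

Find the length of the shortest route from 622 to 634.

77 m

Candidate routes:
622 - 618 - 655 - 635 - 614 - 643 - 634: 21+5+13+21+12+5 = 77
622 - 636 - 655 - 635 - 614 - 643 - 634: 21+13+13+21+12+5 = 85
Cheapest is 622 - 618 - 655 - 635 - 614 - 643 - 634 at 77 m.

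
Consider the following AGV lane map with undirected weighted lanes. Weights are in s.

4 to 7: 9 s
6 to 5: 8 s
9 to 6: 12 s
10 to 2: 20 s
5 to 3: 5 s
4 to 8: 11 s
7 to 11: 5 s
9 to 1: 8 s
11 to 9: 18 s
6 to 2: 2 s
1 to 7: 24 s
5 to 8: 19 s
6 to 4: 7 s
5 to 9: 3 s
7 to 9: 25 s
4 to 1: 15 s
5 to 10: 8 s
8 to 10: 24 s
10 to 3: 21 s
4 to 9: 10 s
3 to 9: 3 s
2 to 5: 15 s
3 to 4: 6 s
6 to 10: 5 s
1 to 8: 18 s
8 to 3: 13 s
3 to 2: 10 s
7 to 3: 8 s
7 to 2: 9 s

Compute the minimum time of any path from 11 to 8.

25 s

Candidate routes:
11 - 7 - 4 - 8: 5+9+11 = 25
11 - 7 - 3 - 4 - 8: 5+8+6+11 = 30
11 - 7 - 4 - 3 - 8: 5+9+6+13 = 33
11 - 7 - 3 - 8: 5+8+13 = 26
The minimum is 25 s via 11 - 7 - 4 - 8.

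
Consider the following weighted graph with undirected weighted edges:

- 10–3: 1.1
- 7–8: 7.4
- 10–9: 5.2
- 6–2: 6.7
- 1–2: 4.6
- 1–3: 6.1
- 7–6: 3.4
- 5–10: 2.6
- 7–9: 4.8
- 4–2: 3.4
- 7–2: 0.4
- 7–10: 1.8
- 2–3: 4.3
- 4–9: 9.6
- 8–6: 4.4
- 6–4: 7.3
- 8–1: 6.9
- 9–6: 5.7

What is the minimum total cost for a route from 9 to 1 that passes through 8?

Shortest 9→8: 9–6–8 = 10.1
Best 8 to 1: 8–1 costing 6.9
Total via 8: 10.1 + 6.9 = 17.

17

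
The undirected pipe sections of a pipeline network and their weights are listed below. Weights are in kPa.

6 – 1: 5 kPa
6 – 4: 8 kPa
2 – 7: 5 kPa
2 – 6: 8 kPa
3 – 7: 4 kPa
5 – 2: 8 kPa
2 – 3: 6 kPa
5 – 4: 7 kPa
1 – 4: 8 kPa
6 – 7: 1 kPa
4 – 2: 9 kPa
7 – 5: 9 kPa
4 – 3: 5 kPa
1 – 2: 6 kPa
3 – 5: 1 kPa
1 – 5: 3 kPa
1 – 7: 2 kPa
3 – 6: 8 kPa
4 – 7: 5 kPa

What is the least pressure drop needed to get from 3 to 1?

Candidate routes:
3 - 7 - 6 - 1: 4+1+5 = 10
3 - 5 - 1: 1+3 = 4
3 - 7 - 1: 4+2 = 6
The minimum is 4 kPa via 3 - 5 - 1.

4 kPa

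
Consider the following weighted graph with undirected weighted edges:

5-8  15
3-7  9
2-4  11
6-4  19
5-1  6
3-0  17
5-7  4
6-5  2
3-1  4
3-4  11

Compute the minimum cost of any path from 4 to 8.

36

Settle nodes by increasing distance from 4:
4: 0
2: 11  (via 4)
3: 11  (via 4)
1: 15  (via 3)
6: 19  (via 4)
7: 20  (via 3)
5: 21  (via 1)
0: 28  (via 3)
8: 36  (via 5)
Shortest route: 4 → 3 → 1 → 5 → 8 = 36.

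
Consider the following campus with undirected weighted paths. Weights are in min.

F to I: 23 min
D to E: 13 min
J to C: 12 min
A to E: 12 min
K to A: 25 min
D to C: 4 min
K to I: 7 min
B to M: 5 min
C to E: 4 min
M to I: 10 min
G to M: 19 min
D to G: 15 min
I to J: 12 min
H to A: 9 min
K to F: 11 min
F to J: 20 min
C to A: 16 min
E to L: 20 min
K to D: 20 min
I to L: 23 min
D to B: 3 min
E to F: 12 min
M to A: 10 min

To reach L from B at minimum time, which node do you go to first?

Compare a few routes:
B → M → I → L: 5+10+23 = 38
B → D → C → E → L: 3+4+4+20 = 31
B → D → E → L: 3+13+20 = 36
Cheapest is B → D → C → E → L at 31 min.
So from B the first move is to D.

D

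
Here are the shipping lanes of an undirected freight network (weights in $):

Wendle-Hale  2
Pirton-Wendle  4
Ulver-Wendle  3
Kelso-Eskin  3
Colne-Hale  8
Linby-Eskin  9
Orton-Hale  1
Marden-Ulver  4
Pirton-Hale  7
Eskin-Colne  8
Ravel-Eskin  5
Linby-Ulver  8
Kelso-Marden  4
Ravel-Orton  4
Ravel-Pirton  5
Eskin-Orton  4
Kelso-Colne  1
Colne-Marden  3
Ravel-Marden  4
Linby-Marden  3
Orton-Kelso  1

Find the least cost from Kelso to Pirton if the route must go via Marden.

$13

Shortest Kelso→Marden: Kelso–Marden = 4
Shortest Marden→Pirton: Marden–Ravel–Pirton = 9
Total via Marden: 4 + 9 = $13.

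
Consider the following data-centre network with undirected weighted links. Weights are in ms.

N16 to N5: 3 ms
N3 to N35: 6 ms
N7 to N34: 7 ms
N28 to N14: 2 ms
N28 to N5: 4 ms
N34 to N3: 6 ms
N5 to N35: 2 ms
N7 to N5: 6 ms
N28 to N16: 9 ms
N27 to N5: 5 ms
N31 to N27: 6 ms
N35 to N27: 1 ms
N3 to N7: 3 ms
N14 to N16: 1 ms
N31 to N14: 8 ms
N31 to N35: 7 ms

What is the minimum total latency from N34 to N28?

Enumerating some paths:
N34 → N3 → N7 → N5 → N28: 6+3+6+4 = 19
N34 → N7 → N5 → N28: 7+6+4 = 17
N34 → N7 → N5 → N16 → N14 → N28: 7+6+3+1+2 = 19
N34 → N3 → N35 → N5 → N28: 6+6+2+4 = 18
The minimum is 17 ms via N34 → N7 → N5 → N28.

17 ms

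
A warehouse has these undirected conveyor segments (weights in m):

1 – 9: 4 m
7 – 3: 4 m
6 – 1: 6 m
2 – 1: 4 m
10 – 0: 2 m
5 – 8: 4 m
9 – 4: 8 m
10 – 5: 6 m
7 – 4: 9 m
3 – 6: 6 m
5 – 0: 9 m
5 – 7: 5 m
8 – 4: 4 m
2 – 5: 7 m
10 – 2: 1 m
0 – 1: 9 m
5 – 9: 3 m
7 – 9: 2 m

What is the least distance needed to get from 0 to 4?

Settle nodes by increasing distance from 0:
0: 0
10: 2  (via 0)
2: 3  (via 10)
1: 7  (via 2)
5: 8  (via 10)
9: 11  (via 1)
8: 12  (via 5)
6: 13  (via 1)
7: 13  (via 5)
4: 16  (via 8)
Shortest route: 0 → 10 → 5 → 8 → 4 = 16 m.

16 m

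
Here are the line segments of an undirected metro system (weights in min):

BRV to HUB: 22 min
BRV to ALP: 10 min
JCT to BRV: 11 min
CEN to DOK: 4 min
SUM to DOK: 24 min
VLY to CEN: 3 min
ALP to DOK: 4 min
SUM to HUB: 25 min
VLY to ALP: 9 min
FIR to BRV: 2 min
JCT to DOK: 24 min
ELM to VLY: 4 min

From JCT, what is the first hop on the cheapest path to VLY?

BRV

Compare a few routes:
JCT–DOK–CEN–VLY: 24+4+3 = 31
JCT–BRV–ALP–VLY: 11+10+9 = 30
JCT–BRV–ALP–DOK–CEN–VLY: 11+10+4+4+3 = 32
Cheapest is JCT–BRV–ALP–VLY at 30 min.
So from JCT the first move is to BRV.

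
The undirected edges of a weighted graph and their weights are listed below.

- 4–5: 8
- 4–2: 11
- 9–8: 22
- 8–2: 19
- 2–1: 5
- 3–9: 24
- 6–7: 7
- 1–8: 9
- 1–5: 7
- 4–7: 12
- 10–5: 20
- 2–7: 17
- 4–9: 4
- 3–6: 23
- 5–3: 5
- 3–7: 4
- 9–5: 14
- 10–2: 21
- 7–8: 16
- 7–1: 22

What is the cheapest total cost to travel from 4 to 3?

13

Compare a few routes:
4–7–3: 12+4 = 16
4–9–5–3: 4+14+5 = 23
4–5–3: 8+5 = 13
The minimum is 13 via 4–5–3.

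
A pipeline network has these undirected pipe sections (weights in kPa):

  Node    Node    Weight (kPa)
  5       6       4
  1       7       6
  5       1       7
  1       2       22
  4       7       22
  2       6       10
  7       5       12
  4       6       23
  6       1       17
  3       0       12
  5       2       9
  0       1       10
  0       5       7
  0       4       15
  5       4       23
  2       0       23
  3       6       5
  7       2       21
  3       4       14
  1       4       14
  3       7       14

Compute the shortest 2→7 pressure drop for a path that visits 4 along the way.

Shortest 2→4: 2–6–3–4 = 29
Best 4 to 7: 4–1–7 costing 20
Total via 4: 29 + 20 = 49 kPa.

49 kPa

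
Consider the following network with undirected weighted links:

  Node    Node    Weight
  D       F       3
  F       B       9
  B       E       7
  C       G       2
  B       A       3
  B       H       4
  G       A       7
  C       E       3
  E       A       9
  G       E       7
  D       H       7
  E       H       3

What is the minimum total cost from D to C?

13

Enumerating some paths:
D–H–E–G–C: 7+3+7+2 = 19
D–H–E–C: 7+3+3 = 13
D–H–B–E–C: 7+4+7+3 = 21
The minimum is 13 via D–H–E–C.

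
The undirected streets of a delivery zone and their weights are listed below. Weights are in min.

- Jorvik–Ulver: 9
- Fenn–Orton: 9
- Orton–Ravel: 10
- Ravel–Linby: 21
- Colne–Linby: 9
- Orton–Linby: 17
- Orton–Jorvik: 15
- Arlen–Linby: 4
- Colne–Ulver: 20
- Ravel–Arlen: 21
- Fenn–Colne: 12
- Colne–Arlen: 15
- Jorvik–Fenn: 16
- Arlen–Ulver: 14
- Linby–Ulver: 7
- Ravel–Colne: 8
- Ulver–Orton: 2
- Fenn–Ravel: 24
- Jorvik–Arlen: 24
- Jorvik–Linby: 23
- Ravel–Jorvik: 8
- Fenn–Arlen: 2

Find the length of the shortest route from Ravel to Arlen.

Compare a few routes:
Ravel - Colne - Fenn - Arlen: 8+12+2 = 22
Ravel - Orton - Ulver - Linby - Arlen: 10+2+7+4 = 23
Ravel - Colne - Arlen: 8+15 = 23
Ravel - Arlen: 21 = 21
The minimum is 21 min via Ravel - Arlen.

21 min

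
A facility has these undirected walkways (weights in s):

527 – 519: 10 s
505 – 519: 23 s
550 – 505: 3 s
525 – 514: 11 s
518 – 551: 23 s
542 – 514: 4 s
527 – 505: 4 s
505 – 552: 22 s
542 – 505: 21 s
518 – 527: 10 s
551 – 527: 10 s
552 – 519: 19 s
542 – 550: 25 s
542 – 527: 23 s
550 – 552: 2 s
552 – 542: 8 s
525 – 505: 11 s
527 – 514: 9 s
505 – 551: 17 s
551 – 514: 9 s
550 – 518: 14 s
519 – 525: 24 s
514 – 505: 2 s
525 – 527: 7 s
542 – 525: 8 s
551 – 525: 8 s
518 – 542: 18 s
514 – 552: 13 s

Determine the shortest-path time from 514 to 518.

16 s

Running Dijkstra from 514:
514: 0
505: 2  (via 514)
542: 4  (via 514)
550: 5  (via 505)
527: 6  (via 505)
552: 7  (via 550)
551: 9  (via 514)
525: 11  (via 514)
519: 16  (via 527)
518: 16  (via 527)
Shortest route: 514 → 505 → 527 → 518 = 16 s.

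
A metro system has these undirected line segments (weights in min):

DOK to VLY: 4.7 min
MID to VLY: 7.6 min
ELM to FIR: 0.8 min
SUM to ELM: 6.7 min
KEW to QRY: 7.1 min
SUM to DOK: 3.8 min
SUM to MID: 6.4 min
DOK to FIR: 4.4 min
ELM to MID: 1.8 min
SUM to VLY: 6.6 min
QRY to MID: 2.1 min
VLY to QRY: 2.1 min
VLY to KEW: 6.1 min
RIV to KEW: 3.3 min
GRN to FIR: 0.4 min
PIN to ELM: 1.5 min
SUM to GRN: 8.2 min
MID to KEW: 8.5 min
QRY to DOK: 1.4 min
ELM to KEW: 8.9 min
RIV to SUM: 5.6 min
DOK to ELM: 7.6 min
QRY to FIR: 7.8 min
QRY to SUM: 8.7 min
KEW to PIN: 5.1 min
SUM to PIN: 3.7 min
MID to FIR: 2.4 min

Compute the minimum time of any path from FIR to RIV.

Compare a few routes:
FIR → ELM → PIN → KEW → RIV: 0.8+1.5+5.1+3.3 = 10.7
FIR → ELM → SUM → RIV: 0.8+6.7+5.6 = 13.1
FIR → ELM → KEW → RIV: 0.8+8.9+3.3 = 13
FIR → ELM → PIN → SUM → RIV: 0.8+1.5+3.7+5.6 = 11.6
Cheapest is FIR → ELM → PIN → KEW → RIV at 10.7 min.

10.7 min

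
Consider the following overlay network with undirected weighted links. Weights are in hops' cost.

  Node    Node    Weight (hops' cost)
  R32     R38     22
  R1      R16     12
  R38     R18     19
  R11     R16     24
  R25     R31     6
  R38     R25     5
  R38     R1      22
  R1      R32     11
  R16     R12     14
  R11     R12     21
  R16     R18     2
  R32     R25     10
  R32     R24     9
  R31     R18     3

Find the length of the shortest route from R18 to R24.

28 hops' cost

Enumerating some paths:
R18–R38–R25–R32–R24: 19+5+10+9 = 43
R18–R31–R25–R38–R32–R24: 3+6+5+22+9 = 45
R18–R16–R1–R32–R24: 2+12+11+9 = 34
R18–R31–R25–R32–R24: 3+6+10+9 = 28
Cheapest is R18–R31–R25–R32–R24 at 28 hops' cost.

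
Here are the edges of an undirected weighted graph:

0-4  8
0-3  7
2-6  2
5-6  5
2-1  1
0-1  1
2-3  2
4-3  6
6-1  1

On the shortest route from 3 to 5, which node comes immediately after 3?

Compare a few routes:
3–2–6–5: 2+2+5 = 9
3–0–1–6–5: 7+1+1+5 = 14
The minimum is 9 via 3–2–6–5.
So from 3 the first move is to 2.

2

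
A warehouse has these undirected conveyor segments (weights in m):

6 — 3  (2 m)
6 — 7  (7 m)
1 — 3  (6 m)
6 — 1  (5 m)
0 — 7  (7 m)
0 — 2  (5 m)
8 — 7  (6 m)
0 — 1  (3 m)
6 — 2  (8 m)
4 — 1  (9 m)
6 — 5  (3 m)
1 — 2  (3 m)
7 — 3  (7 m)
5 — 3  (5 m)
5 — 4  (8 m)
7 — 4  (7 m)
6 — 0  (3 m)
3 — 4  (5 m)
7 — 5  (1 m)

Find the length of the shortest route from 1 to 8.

15 m

Settle nodes by increasing distance from 1:
1: 0
0: 3  (via 1)
2: 3  (via 1)
6: 5  (via 1)
3: 6  (via 1)
5: 8  (via 6)
4: 9  (via 1)
7: 9  (via 5)
8: 15  (via 7)
Shortest route: 1–6–5–7–8 = 15 m.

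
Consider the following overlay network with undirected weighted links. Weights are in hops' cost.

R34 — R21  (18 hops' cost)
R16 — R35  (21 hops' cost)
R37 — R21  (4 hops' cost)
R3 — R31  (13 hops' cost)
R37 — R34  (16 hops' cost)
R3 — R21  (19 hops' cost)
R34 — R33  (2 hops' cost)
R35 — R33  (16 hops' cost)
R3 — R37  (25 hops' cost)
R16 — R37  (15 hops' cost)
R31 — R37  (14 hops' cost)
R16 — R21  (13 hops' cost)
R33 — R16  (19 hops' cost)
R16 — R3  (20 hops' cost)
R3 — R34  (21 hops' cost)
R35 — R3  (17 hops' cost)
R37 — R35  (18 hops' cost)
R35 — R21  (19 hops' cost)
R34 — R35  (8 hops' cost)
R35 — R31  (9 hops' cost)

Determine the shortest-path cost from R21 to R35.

19 hops' cost

Enumerating some paths:
R21 → R35: 19 = 19
R21 → R34 → R35: 18+8 = 26
R21 → R37 → R35: 4+18 = 22
Cheapest is R21 → R35 at 19 hops' cost.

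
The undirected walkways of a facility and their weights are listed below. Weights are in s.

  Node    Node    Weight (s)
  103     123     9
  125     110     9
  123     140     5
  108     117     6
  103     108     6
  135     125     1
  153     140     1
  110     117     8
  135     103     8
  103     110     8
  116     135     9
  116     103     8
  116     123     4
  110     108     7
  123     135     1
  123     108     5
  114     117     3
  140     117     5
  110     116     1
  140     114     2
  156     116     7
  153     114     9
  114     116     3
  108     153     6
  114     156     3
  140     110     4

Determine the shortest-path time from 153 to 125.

Candidate routes:
153–140–110–116–123–135–125: 1+4+1+4+1+1 = 12
153–140–114–116–123–135–125: 1+2+3+4+1+1 = 12
153–140–123–135–125: 1+5+1+1 = 8
153–108–123–135–125: 6+5+1+1 = 13
Cheapest is 153–140–123–135–125 at 8 s.

8 s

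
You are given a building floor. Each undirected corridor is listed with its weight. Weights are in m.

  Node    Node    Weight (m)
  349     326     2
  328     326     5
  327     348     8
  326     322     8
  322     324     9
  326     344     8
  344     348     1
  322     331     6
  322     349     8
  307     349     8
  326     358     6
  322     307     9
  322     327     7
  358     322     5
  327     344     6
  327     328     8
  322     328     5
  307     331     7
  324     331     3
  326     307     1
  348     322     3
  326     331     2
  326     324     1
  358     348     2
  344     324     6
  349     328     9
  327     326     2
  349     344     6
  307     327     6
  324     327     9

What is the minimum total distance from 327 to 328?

7 m

Running Dijkstra from 327:
327: 0
326: 2  (via 327)
307: 3  (via 326)
324: 3  (via 326)
349: 4  (via 326)
331: 4  (via 326)
344: 6  (via 327)
322: 7  (via 327)
348: 7  (via 344)
328: 7  (via 326)
Shortest route: 327–326–328 = 7 m.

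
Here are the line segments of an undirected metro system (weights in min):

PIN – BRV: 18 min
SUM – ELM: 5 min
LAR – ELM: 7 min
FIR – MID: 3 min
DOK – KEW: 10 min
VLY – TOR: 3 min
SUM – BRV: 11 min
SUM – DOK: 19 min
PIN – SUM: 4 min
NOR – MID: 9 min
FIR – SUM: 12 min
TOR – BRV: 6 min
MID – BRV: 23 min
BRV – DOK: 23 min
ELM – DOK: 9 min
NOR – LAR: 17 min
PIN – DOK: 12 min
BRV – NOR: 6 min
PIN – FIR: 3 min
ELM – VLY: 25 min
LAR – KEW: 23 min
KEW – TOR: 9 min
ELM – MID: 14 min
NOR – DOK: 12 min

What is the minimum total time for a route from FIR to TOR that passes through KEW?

Best FIR to KEW: FIR → PIN → DOK → KEW costing 25
Shortest KEW→TOR: KEW → TOR = 9
Total via KEW: 25 + 9 = 34 min.

34 min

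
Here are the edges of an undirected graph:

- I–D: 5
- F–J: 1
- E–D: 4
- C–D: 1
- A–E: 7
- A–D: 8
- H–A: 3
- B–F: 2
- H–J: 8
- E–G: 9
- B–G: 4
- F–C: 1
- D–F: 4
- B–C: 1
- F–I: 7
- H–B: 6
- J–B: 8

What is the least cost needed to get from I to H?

13

Compare a few routes:
I → D → C → F → B → H: 5+1+1+2+6 = 15
I → D → C → B → H: 5+1+1+6 = 13
The minimum is 13 via I → D → C → B → H.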